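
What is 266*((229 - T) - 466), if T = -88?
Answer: -39634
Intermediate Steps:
266*((229 - T) - 466) = 266*((229 - 1*(-88)) - 466) = 266*((229 + 88) - 466) = 266*(317 - 466) = 266*(-149) = -39634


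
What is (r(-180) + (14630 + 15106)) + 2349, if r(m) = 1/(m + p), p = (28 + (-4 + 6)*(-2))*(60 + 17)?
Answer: 53517781/1668 ≈ 32085.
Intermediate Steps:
p = 1848 (p = (28 + 2*(-2))*77 = (28 - 4)*77 = 24*77 = 1848)
r(m) = 1/(1848 + m) (r(m) = 1/(m + 1848) = 1/(1848 + m))
(r(-180) + (14630 + 15106)) + 2349 = (1/(1848 - 180) + (14630 + 15106)) + 2349 = (1/1668 + 29736) + 2349 = 49599649/1668 + 2349 = 53517781/1668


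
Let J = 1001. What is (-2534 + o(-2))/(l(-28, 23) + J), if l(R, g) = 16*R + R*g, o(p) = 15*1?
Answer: 2519/91 ≈ 27.681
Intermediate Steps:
o(p) = 15
(-2534 + o(-2))/(l(-28, 23) + J) = (-2534 + 15)/(-28*(16 + 23) + 1001) = -2519/(-28*39 + 1001) = -2519/(-1092 + 1001) = -2519/(-91) = -2519*(-1/91) = 2519/91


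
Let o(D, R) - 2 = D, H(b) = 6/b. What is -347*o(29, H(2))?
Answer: -10757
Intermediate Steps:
o(D, R) = 2 + D
-347*o(29, H(2)) = -347*(2 + 29) = -347*31 = -10757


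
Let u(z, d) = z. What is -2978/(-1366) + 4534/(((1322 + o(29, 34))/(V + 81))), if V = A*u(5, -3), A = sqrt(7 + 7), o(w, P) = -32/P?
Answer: 716271026/2556469 + 192695*sqrt(14)/11229 ≈ 344.39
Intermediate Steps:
A = sqrt(14) ≈ 3.7417
V = 5*sqrt(14) (V = sqrt(14)*5 = 5*sqrt(14) ≈ 18.708)
-2978/(-1366) + 4534/(((1322 + o(29, 34))/(V + 81))) = -2978/(-1366) + 4534/(((1322 - 32/34)/(5*sqrt(14) + 81))) = -2978*(-1/1366) + 4534/(((1322 - 32*1/34)/(81 + 5*sqrt(14)))) = 1489/683 + 4534/(((1322 - 16/17)/(81 + 5*sqrt(14)))) = 1489/683 + 4534/((22458/(17*(81 + 5*sqrt(14))))) = 1489/683 + 4534*(459/7486 + 85*sqrt(14)/22458) = 1489/683 + (1040553/3743 + 192695*sqrt(14)/11229) = 716271026/2556469 + 192695*sqrt(14)/11229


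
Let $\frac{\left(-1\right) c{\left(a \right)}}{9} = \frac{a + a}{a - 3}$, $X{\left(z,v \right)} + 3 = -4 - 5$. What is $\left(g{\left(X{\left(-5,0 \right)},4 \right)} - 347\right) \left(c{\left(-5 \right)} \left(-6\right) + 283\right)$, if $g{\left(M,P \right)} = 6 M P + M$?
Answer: $- \frac{453547}{2} \approx -2.2677 \cdot 10^{5}$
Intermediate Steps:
$X{\left(z,v \right)} = -12$ ($X{\left(z,v \right)} = -3 - 9 = -12$)
$c{\left(a \right)} = - \frac{18 a}{-3 + a}$ ($c{\left(a \right)} = - 9 \frac{a + a}{a - 3} = - 9 \frac{2 a}{-3 + a} = - \frac{18 a}{-3 + a}$)
$g{\left(M,P \right)} = M + 6 M P$ ($g{\left(M,P \right)} = 6 M P + M = M + 6 M P$)
$\left(g{\left(X{\left(-5,0 \right)},4 \right)} - 347\right) \left(c{\left(-5 \right)} \left(-6\right) + 283\right) = \left(- 12 \left(1 + 6 \cdot 4\right) - 347\right) \left(\left(-18\right) \left(-5\right) \frac{1}{-3 - 5} \left(-6\right) + 283\right) = \left(- 12 \left(1 + 24\right) - 347\right) \left(\left(-18\right) \left(-5\right) \frac{1}{-8} \left(-6\right) + 283\right) = \left(\left(-12\right) 25 - 347\right) \left(\left(-18\right) \left(-5\right) \left(- \frac{1}{8}\right) \left(-6\right) + 283\right) = \left(-300 - 347\right) \left(\left(- \frac{45}{4}\right) \left(-6\right) + 283\right) = - 647 \left(\frac{135}{2} + 283\right) = \left(-647\right) \frac{701}{2} = - \frac{453547}{2}$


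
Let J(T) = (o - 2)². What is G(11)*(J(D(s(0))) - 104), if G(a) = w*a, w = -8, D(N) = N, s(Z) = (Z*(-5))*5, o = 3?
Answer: 9064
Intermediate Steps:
s(Z) = -25*Z (s(Z) = -5*Z*5 = -25*Z)
G(a) = -8*a
J(T) = 1 (J(T) = (3 - 2)² = 1² = 1)
G(11)*(J(D(s(0))) - 104) = (-8*11)*(1 - 104) = -88*(-103) = 9064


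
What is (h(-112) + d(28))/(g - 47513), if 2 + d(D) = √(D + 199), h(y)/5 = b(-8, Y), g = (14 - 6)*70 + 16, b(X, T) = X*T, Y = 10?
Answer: 402/46937 - √227/46937 ≈ 0.0082437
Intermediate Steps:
b(X, T) = T*X
g = 576 (g = 8*70 + 16 = 560 + 16 = 576)
h(y) = -400 (h(y) = 5*(10*(-8)) = 5*(-80) = -400)
d(D) = -2 + √(199 + D) (d(D) = -2 + √(D + 199) = -2 + √(199 + D))
(h(-112) + d(28))/(g - 47513) = (-400 + (-2 + √(199 + 28)))/(576 - 47513) = (-400 + (-2 + √227))/(-46937) = (-402 + √227)*(-1/46937) = 402/46937 - √227/46937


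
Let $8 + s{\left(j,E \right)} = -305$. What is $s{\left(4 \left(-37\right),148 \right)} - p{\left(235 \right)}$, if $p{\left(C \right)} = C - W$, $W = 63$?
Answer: $-485$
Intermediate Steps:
$s{\left(j,E \right)} = -313$ ($s{\left(j,E \right)} = -8 - 305 = -313$)
$p{\left(C \right)} = -63 + C$ ($p{\left(C \right)} = C - 63 = -63 + C$)
$s{\left(4 \left(-37\right),148 \right)} - p{\left(235 \right)} = -313 - \left(-63 + 235\right) = -313 - 172 = -485$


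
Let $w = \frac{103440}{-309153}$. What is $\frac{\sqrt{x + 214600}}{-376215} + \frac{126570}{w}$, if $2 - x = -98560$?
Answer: $- \frac{1304316507}{3448} - \frac{\sqrt{313162}}{376215} \approx -3.7828 \cdot 10^{5}$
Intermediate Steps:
$w = - \frac{34480}{103051}$ ($w = 103440 \left(- \frac{1}{309153}\right) = - \frac{34480}{103051} \approx -0.33459$)
$x = 98562$ ($x = 2 - -98560 = 2 + 98560 = 98562$)
$\frac{\sqrt{x + 214600}}{-376215} + \frac{126570}{w} = \frac{\sqrt{98562 + 214600}}{-376215} + \frac{126570}{- \frac{34480}{103051}} = \sqrt{313162} \left(- \frac{1}{376215}\right) + 126570 \left(- \frac{103051}{34480}\right) = - \frac{\sqrt{313162}}{376215} - \frac{1304316507}{3448} = - \frac{1304316507}{3448} - \frac{\sqrt{313162}}{376215}$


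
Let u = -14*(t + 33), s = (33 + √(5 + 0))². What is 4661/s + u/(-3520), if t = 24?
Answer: 590207699/129256160 - 153813*√5/587528 ≈ 3.9808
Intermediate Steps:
s = (33 + √5)² ≈ 1241.6
u = -798 (u = -14*(24 + 33) = -14*57 = -798)
4661/s + u/(-3520) = 4661/((33 + √5)²) - 798/(-3520) = 4661/(33 + √5)² - 798*(-1/3520) = 4661/(33 + √5)² + 399/1760 = 399/1760 + 4661/(33 + √5)²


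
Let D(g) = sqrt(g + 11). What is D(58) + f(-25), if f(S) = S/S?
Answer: 1 + sqrt(69) ≈ 9.3066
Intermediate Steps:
f(S) = 1
D(g) = sqrt(11 + g)
D(58) + f(-25) = sqrt(11 + 58) + 1 = sqrt(69) + 1 = 1 + sqrt(69)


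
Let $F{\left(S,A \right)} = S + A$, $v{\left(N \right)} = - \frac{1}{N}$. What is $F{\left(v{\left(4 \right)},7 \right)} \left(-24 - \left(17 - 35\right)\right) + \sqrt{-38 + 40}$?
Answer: $- \frac{81}{2} + \sqrt{2} \approx -39.086$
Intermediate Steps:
$F{\left(S,A \right)} = A + S$
$F{\left(v{\left(4 \right)},7 \right)} \left(-24 - \left(17 - 35\right)\right) + \sqrt{-38 + 40} = \left(7 - \frac{1}{4}\right) \left(-24 - \left(17 - 35\right)\right) + \sqrt{-38 + 40} = \left(7 - \frac{1}{4}\right) \left(-24 - -18\right) + \sqrt{2} = \left(7 - \frac{1}{4}\right) \left(-24 + 18\right) + \sqrt{2} = \frac{27}{4} \left(-6\right) + \sqrt{2} = - \frac{81}{2} + \sqrt{2}$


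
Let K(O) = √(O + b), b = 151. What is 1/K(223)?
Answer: √374/374 ≈ 0.051709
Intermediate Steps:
K(O) = √(151 + O) (K(O) = √(O + 151) = √(151 + O))
1/K(223) = 1/(√(151 + 223)) = 1/(√374) = √374/374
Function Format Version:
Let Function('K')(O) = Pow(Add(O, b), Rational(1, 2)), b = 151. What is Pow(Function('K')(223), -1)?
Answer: Mul(Rational(1, 374), Pow(374, Rational(1, 2))) ≈ 0.051709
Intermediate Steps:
Function('K')(O) = Pow(Add(151, O), Rational(1, 2)) (Function('K')(O) = Pow(Add(O, 151), Rational(1, 2)) = Pow(Add(151, O), Rational(1, 2)))
Pow(Function('K')(223), -1) = Pow(Pow(Add(151, 223), Rational(1, 2)), -1) = Pow(Pow(374, Rational(1, 2)), -1) = Mul(Rational(1, 374), Pow(374, Rational(1, 2)))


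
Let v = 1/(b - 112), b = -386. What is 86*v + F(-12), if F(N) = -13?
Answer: -3280/249 ≈ -13.173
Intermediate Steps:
v = -1/498 (v = 1/(-386 - 112) = 1/(-498) = -1/498 ≈ -0.0020080)
86*v + F(-12) = 86*(-1/498) - 13 = -43/249 - 13 = -3280/249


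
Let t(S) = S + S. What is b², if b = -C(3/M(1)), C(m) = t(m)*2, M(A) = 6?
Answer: 4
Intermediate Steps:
t(S) = 2*S
C(m) = 4*m (C(m) = (2*m)*2 = 4*m)
b = -2 (b = -4*3/6 = -4*3*(⅙) = -4/2 = -1*2 = -2)
b² = (-2)² = 4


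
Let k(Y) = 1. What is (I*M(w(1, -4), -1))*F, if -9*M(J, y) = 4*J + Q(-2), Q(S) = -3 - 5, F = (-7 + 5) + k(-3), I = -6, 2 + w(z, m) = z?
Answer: 8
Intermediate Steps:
w(z, m) = -2 + z
F = -1 (F = (-7 + 5) + 1 = -2 + 1 = -1)
Q(S) = -8
M(J, y) = 8/9 - 4*J/9 (M(J, y) = -(4*J - 8)/9 = -(-8 + 4*J)/9 = 8/9 - 4*J/9)
(I*M(w(1, -4), -1))*F = -6*(8/9 - 4*(-2 + 1)/9)*(-1) = -6*(8/9 - 4/9*(-1))*(-1) = -6*(8/9 + 4/9)*(-1) = -6*4/3*(-1) = -8*(-1) = 8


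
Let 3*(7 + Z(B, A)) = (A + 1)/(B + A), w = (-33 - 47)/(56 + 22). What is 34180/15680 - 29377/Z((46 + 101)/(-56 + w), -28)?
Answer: 1567041118311/357518896 ≈ 4383.1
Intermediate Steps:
w = -40/39 (w = -80/78 = -80*1/78 = -40/39 ≈ -1.0256)
Z(B, A) = -7 + (1 + A)/(3*(A + B)) (Z(B, A) = -7 + ((A + 1)/(B + A))/3 = -7 + ((1 + A)/(A + B))/3 = -7 + (1 + A)/(3*(A + B)))
34180/15680 - 29377/Z((46 + 101)/(-56 + w), -28) = 34180/15680 - 29377*3*(-28 + (46 + 101)/(-56 - 40/39))/(1 - 21*(46 + 101)/(-56 - 40/39) - 20*(-28)) = 34180*(1/15680) - 29377*3*(-28 + 147/(-2224/39))/(1 - 3087/(-2224/39) + 560) = 1709/784 - 29377*3*(-28 + 147*(-39/2224))/(1 - 3087*(-39)/2224 + 560) = 1709/784 - 29377*3*(-28 - 5733/2224)/(1 - 21*(-5733/2224) + 560) = 1709/784 - 29377*(-204015/(2224*(1 + 120393/2224 + 560))) = 1709/784 - 29377/((1/3)*(-2224/68005)*(1368057/2224)) = 1709/784 - 29377/(-456019/68005) = 1709/784 - 29377*(-68005/456019) = 1709/784 + 1997782885/456019 = 1567041118311/357518896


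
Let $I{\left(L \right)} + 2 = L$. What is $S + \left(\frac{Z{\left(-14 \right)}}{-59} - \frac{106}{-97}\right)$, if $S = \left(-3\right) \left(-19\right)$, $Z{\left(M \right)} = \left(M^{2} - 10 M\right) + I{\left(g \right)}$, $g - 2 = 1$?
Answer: $\frac{299776}{5723} \approx 52.381$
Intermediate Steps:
$g = 3$ ($g = 2 + 1 = 3$)
$I{\left(L \right)} = -2 + L$
$Z{\left(M \right)} = 1 + M^{2} - 10 M$ ($Z{\left(M \right)} = \left(M^{2} - 10 M\right) + \left(-2 + 3\right) = \left(M^{2} - 10 M\right) + 1 = 1 + M^{2} - 10 M$)
$S = 57$
$S + \left(\frac{Z{\left(-14 \right)}}{-59} - \frac{106}{-97}\right) = 57 + \left(\frac{1 + \left(-14\right)^{2} - -140}{-59} - \frac{106}{-97}\right) = 57 + \left(\left(1 + 196 + 140\right) \left(- \frac{1}{59}\right) - - \frac{106}{97}\right) = 57 + \left(337 \left(- \frac{1}{59}\right) + \frac{106}{97}\right) = 57 + \left(- \frac{337}{59} + \frac{106}{97}\right) = 57 - \frac{26435}{5723} = \frac{299776}{5723}$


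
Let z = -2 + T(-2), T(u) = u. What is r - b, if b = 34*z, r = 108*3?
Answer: 460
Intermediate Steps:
r = 324
z = -4 (z = -2 - 2 = -4)
b = -136 (b = 34*(-4) = -136)
r - b = 324 - 1*(-136) = 324 + 136 = 460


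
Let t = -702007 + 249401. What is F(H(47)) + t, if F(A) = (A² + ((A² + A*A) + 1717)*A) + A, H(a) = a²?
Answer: 21566652795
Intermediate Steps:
F(A) = A + A² + A*(1717 + 2*A²) (F(A) = (A² + ((A² + A²) + 1717)*A) + A = (A² + (2*A² + 1717)*A) + A = (A² + (1717 + 2*A²)*A) + A = (A² + A*(1717 + 2*A²)) + A = A + A² + A*(1717 + 2*A²))
t = -452606
F(H(47)) + t = 47²*(1718 + 47² + 2*(47²)²) - 452606 = 2209*(1718 + 2209 + 2*2209²) - 452606 = 2209*(1718 + 2209 + 2*4879681) - 452606 = 2209*(1718 + 2209 + 9759362) - 452606 = 2209*9763289 - 452606 = 21567105401 - 452606 = 21566652795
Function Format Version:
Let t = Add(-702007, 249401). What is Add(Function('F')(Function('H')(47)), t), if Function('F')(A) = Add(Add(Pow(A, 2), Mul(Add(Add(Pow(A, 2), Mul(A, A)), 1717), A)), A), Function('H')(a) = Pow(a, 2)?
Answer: 21566652795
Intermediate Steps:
Function('F')(A) = Add(A, Pow(A, 2), Mul(A, Add(1717, Mul(2, Pow(A, 2))))) (Function('F')(A) = Add(Add(Pow(A, 2), Mul(Add(Add(Pow(A, 2), Pow(A, 2)), 1717), A)), A) = Add(Add(Pow(A, 2), Mul(Add(Mul(2, Pow(A, 2)), 1717), A)), A) = Add(Add(Pow(A, 2), Mul(Add(1717, Mul(2, Pow(A, 2))), A)), A) = Add(Add(Pow(A, 2), Mul(A, Add(1717, Mul(2, Pow(A, 2))))), A) = Add(A, Pow(A, 2), Mul(A, Add(1717, Mul(2, Pow(A, 2))))))
t = -452606
Add(Function('F')(Function('H')(47)), t) = Add(Mul(Pow(47, 2), Add(1718, Pow(47, 2), Mul(2, Pow(Pow(47, 2), 2)))), -452606) = Add(Mul(2209, Add(1718, 2209, Mul(2, Pow(2209, 2)))), -452606) = Add(Mul(2209, Add(1718, 2209, Mul(2, 4879681))), -452606) = Add(Mul(2209, Add(1718, 2209, 9759362)), -452606) = Add(Mul(2209, 9763289), -452606) = Add(21567105401, -452606) = 21566652795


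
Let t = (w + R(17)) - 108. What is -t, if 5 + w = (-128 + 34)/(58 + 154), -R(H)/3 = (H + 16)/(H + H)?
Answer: 104836/901 ≈ 116.36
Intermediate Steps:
R(H) = -3*(16 + H)/(2*H) (R(H) = -3*(H + 16)/(H + H) = -3*(16 + H)/(2*H))
w = -577/106 (w = -5 + (-128 + 34)/(58 + 154) = -5 - 94/212 = -5 - 94*1/212 = -5 - 47/106 = -577/106 ≈ -5.4434)
t = -104836/901 (t = (-577/106 + (-3/2 - 24/17)) - 108 = (-577/106 - 99/34) - 108 = -7528/901 - 108 = -104836/901 ≈ -116.36)
-t = -1*(-104836/901) = 104836/901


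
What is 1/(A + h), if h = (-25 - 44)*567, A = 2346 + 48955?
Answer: 1/12178 ≈ 8.2115e-5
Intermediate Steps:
A = 51301
h = -39123 (h = -69*567 = -39123)
1/(A + h) = 1/(51301 - 39123) = 1/12178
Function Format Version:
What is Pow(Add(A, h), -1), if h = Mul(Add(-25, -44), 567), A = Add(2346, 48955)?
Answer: Rational(1, 12178) ≈ 8.2115e-5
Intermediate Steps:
A = 51301
h = -39123 (h = Mul(-69, 567) = -39123)
Pow(Add(A, h), -1) = Pow(Add(51301, -39123), -1) = Pow(12178, -1) = Rational(1, 12178)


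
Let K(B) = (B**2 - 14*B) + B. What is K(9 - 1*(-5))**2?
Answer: 196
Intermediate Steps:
K(B) = B**2 - 13*B
K(9 - 1*(-5))**2 = ((9 - 1*(-5))*(-13 + (9 - 1*(-5))))**2 = ((9 + 5)*(-13 + (9 + 5)))**2 = (14*(-13 + 14))**2 = (14*1)**2 = 14**2 = 196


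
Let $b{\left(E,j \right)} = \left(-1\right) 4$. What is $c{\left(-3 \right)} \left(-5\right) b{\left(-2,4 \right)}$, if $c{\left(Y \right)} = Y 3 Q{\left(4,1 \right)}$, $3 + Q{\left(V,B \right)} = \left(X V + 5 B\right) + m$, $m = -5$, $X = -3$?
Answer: $2700$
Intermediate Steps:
$Q{\left(V,B \right)} = -8 - 3 V + 5 B$ ($Q{\left(V,B \right)} = -3 - \left(5 - 5 B + 3 V\right) = -8 - 3 V + 5 B$)
$b{\left(E,j \right)} = -4$
$c{\left(Y \right)} = - 45 Y$ ($c{\left(Y \right)} = Y 3 \left(-8 - 12 + 5 \cdot 1\right) = 3 Y \left(-8 - 12 + 5\right) = 3 Y \left(-15\right) = - 45 Y$)
$c{\left(-3 \right)} \left(-5\right) b{\left(-2,4 \right)} = \left(-45\right) \left(-3\right) \left(-5\right) \left(-4\right) = 135 \left(-5\right) \left(-4\right) = \left(-675\right) \left(-4\right) = 2700$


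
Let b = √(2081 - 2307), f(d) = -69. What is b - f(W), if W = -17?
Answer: 69 + I*√226 ≈ 69.0 + 15.033*I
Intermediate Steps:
b = I*√226 (b = √(-226) = I*√226 ≈ 15.033*I)
b - f(W) = I*√226 - 1*(-69) = I*√226 + 69 = 69 + I*√226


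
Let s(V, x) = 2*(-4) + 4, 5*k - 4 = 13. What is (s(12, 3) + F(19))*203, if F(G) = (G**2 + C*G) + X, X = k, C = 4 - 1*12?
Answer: 211526/5 ≈ 42305.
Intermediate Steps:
C = -8 (C = 4 - 12 = -8)
k = 17/5 (k = 4/5 + (1/5)*13 = 4/5 + 13/5 = 17/5 ≈ 3.4000)
X = 17/5 ≈ 3.4000
s(V, x) = -4 (s(V, x) = -8 + 4 = -4)
F(G) = 17/5 + G**2 - 8*G (F(G) = (G**2 - 8*G) + 17/5 = 17/5 + G**2 - 8*G)
(s(12, 3) + F(19))*203 = (-4 + (17/5 + 19**2 - 8*19))*203 = (-4 + (17/5 + 361 - 152))*203 = (-4 + 1062/5)*203 = (1042/5)*203 = 211526/5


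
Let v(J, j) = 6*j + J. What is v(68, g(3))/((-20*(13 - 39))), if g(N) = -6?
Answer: 4/65 ≈ 0.061538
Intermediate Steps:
v(J, j) = J + 6*j
v(68, g(3))/((-20*(13 - 39))) = (68 + 6*(-6))/((-20*(13 - 39))) = (68 - 36)/((-20*(-26))) = 32/520 = 32*(1/520) = 4/65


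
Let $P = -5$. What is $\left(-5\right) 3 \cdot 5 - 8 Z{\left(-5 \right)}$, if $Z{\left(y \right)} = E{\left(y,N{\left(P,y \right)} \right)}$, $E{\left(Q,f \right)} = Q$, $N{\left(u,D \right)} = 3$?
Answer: $-35$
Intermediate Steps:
$Z{\left(y \right)} = y$
$\left(-5\right) 3 \cdot 5 - 8 Z{\left(-5 \right)} = \left(-5\right) 3 \cdot 5 - -40 = \left(-15\right) 5 + 40 = -75 + 40 = -35$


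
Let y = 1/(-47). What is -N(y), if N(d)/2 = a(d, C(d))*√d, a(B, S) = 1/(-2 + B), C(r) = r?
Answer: 2*I*√47/95 ≈ 0.14433*I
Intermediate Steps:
y = -1/47 ≈ -0.021277
N(d) = 2*√d/(-2 + d) (N(d) = 2*(√d/(-2 + d)) = 2*√d/(-2 + d))
-N(y) = -2*√(-1/47)/(-2 - 1/47) = -2*I*√47/47/(-95/47) = -2*I*√47/47*(-47)/95 = -(-2)*I*√47/95 = 2*I*√47/95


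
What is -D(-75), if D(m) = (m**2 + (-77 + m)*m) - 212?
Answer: -16813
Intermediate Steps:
D(m) = -212 + m**2 + m*(-77 + m) (D(m) = (m**2 + m*(-77 + m)) - 212 = -212 + m**2 + m*(-77 + m))
-D(-75) = -(-212 - 77*(-75) + 2*(-75)**2) = -(-212 + 5775 + 2*5625) = -(-212 + 5775 + 11250) = -1*16813 = -16813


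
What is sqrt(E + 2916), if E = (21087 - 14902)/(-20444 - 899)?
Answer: sqrt(1328174954029)/21343 ≈ 53.997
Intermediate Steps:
E = -6185/21343 (E = 6185/(-21343) = 6185*(-1/21343) = -6185/21343 ≈ -0.28979)
sqrt(E + 2916) = sqrt(-6185/21343 + 2916) = sqrt(62230003/21343) = sqrt(1328174954029)/21343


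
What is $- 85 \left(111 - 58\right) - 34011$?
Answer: $-38516$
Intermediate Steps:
$- 85 \left(111 - 58\right) - 34011 = \left(-85\right) 53 - 34011 = -4505 - 34011 = -38516$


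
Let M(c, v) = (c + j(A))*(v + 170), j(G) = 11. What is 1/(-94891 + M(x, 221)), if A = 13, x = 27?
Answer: -1/80033 ≈ -1.2495e-5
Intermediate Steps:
M(c, v) = (11 + c)*(170 + v) (M(c, v) = (c + 11)*(v + 170) = (11 + c)*(170 + v))
1/(-94891 + M(x, 221)) = 1/(-94891 + (1870 + 11*221 + 170*27 + 27*221)) = 1/(-94891 + (1870 + 2431 + 4590 + 5967)) = 1/(-94891 + 14858) = 1/(-80033) = -1/80033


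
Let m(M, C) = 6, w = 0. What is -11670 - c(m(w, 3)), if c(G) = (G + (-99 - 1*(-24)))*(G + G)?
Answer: -10842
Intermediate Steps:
c(G) = 2*G*(-75 + G) (c(G) = (G + (-99 + 24))*(2*G) = (G - 75)*(2*G) = (-75 + G)*(2*G) = 2*G*(-75 + G))
-11670 - c(m(w, 3)) = -11670 - 2*6*(-75 + 6) = -11670 - 2*6*(-69) = -11670 - 1*(-828) = -11670 + 828 = -10842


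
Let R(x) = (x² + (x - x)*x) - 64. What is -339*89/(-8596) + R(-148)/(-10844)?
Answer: 34859421/23303756 ≈ 1.4959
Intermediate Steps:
R(x) = -64 + x² (R(x) = (x² + 0*x) - 64 = (x² + 0) - 64 = x² - 64 = -64 + x²)
-339*89/(-8596) + R(-148)/(-10844) = -339*89/(-8596) + (-64 + (-148)²)/(-10844) = -30171*(-1/8596) + (-64 + 21904)*(-1/10844) = 30171/8596 + 21840*(-1/10844) = 30171/8596 - 5460/2711 = 34859421/23303756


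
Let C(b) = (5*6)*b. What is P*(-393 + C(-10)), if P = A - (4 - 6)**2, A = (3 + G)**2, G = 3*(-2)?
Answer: -3465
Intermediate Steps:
C(b) = 30*b
G = -6
A = 9 (A = (3 - 6)**2 = (-3)**2 = 9)
P = 5 (P = 9 - (4 - 6)**2 = 9 - 1*(-2)**2 = 9 - 1*4 = 9 - 4 = 5)
P*(-393 + C(-10)) = 5*(-393 + 30*(-10)) = 5*(-393 - 300) = 5*(-693) = -3465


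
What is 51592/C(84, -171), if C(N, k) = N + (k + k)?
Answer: -25796/129 ≈ -199.97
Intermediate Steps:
C(N, k) = N + 2*k
51592/C(84, -171) = 51592/(84 + 2*(-171)) = 51592/(84 - 342) = 51592/(-258) = 51592*(-1/258) = -25796/129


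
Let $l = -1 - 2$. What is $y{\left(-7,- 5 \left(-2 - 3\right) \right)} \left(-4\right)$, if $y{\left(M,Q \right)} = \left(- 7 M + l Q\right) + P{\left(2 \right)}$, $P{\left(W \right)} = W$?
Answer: $96$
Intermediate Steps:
$l = -3$
$y{\left(M,Q \right)} = 2 - 7 M - 3 Q$ ($y{\left(M,Q \right)} = \left(- 7 M - 3 Q\right) + 2 = 2 - 7 M - 3 Q$)
$y{\left(-7,- 5 \left(-2 - 3\right) \right)} \left(-4\right) = \left(2 - -49 - 3 \left(- 5 \left(-2 - 3\right)\right)\right) \left(-4\right) = \left(2 + 49 - 3 \left(\left(-5\right) \left(-5\right)\right)\right) \left(-4\right) = \left(2 + 49 - 75\right) \left(-4\right) = \left(-24\right) \left(-4\right) = 96$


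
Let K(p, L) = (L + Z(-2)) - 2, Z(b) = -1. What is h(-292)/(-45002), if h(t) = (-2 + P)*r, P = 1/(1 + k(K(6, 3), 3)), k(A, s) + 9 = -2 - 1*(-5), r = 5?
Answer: 11/45002 ≈ 0.00024443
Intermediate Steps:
K(p, L) = -3 + L (K(p, L) = (L - 1) - 2 = (-1 + L) - 2 = -3 + L)
k(A, s) = -6 (k(A, s) = -9 + (-2 - 1*(-5)) = -9 + (-2 + 5) = -9 + 3 = -6)
P = -⅕ (P = 1/(1 - 6) = 1/(-5) = -⅕ ≈ -0.20000)
h(t) = -11 (h(t) = (-2 - ⅕)*5 = -11/5*5 = -11)
h(-292)/(-45002) = -11/(-45002) = -11*(-1/45002) = 11/45002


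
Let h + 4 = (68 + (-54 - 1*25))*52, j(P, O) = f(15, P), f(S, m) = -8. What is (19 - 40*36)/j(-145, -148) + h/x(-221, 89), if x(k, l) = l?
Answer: 121861/712 ≈ 171.15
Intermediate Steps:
j(P, O) = -8
h = -576 (h = -4 + (68 + (-54 - 1*25))*52 = -4 + (68 + (-54 - 25))*52 = -4 + (68 - 79)*52 = -4 - 11*52 = -4 - 572 = -576)
(19 - 40*36)/j(-145, -148) + h/x(-221, 89) = (19 - 40*36)/(-8) - 576/89 = (19 - 1440)*(-1/8) - 576*1/89 = -1421*(-1/8) - 576/89 = 1421/8 - 576/89 = 121861/712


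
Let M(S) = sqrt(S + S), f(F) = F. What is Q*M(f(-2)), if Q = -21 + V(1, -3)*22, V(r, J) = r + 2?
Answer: 90*I ≈ 90.0*I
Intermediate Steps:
V(r, J) = 2 + r
M(S) = sqrt(2)*sqrt(S) (M(S) = sqrt(2*S) = sqrt(2)*sqrt(S))
Q = 45 (Q = -21 + (2 + 1)*22 = -21 + 3*22 = -21 + 66 = 45)
Q*M(f(-2)) = 45*(sqrt(2)*sqrt(-2)) = 45*(sqrt(2)*(I*sqrt(2))) = 45*(2*I) = 90*I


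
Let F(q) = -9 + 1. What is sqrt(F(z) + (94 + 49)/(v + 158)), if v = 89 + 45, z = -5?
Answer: I*sqrt(160089)/146 ≈ 2.7405*I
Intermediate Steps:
F(q) = -8
v = 134
sqrt(F(z) + (94 + 49)/(v + 158)) = sqrt(-8 + (94 + 49)/(134 + 158)) = sqrt(-8 + 143/292) = sqrt(-2193/292) = I*sqrt(160089)/146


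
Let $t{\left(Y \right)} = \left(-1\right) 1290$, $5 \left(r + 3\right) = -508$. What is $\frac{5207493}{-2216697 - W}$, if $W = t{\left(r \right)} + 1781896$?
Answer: $- \frac{5207493}{3997303} \approx -1.3028$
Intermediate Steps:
$r = - \frac{523}{5}$ ($r = -3 + \frac{1}{5} \left(-508\right) = -3 - \frac{508}{5} = - \frac{523}{5} \approx -104.6$)
$t{\left(Y \right)} = -1290$
$W = 1780606$ ($W = -1290 + 1781896 = 1780606$)
$\frac{5207493}{-2216697 - W} = \frac{5207493}{-2216697 - 1780606} = \frac{5207493}{-3997303} = 5207493 \left(- \frac{1}{3997303}\right) = - \frac{5207493}{3997303}$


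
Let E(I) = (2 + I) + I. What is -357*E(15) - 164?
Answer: -11588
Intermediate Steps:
E(I) = 2 + 2*I
-357*E(15) - 164 = -357*(2 + 2*15) - 164 = -357*(2 + 30) - 164 = -357*32 - 164 = -11424 - 164 = -11588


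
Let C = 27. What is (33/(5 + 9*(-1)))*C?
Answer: -891/4 ≈ -222.75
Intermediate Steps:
(33/(5 + 9*(-1)))*C = (33/(5 + 9*(-1)))*27 = (33/(5 - 9))*27 = (33/(-4))*27 = (33*(-¼))*27 = -33/4*27 = -891/4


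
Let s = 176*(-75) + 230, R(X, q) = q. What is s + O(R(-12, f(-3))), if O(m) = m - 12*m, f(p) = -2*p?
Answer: -13036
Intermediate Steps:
O(m) = -11*m
s = -12970 (s = -13200 + 230 = -12970)
s + O(R(-12, f(-3))) = -12970 - (-22)*(-3) = -12970 - 11*6 = -12970 - 66 = -13036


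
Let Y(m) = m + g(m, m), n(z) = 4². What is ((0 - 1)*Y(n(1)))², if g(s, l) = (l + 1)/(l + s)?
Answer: 279841/1024 ≈ 273.28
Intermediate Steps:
n(z) = 16
g(s, l) = (1 + l)/(l + s)
Y(m) = m + (1 + m)/(2*m) (Y(m) = m + (1 + m)/(m + m) = m + (1 + m)/((2*m)) = m + (1/(2*m))*(1 + m) = m + (1 + m)/(2*m))
((0 - 1)*Y(n(1)))² = ((0 - 1)*(½ + 16 + (½)/16))² = (-(½ + 16 + (½)*(1/16)))² = (-(½ + 16 + 1/32))² = (-1*529/32)² = (-529/32)² = 279841/1024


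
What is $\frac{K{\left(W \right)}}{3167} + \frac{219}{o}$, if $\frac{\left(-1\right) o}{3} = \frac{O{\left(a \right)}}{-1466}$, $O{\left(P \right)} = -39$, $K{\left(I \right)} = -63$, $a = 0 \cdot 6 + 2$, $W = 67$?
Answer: $- \frac{338928463}{123513} \approx -2744.1$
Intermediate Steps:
$a = 2$ ($a = 0 + 2 = 2$)
$o = - \frac{117}{1466}$ ($o = - 3 \left(- \frac{39}{-1466}\right) = - 3 \left(\left(-39\right) \left(- \frac{1}{1466}\right)\right) = \left(-3\right) \frac{39}{1466} = - \frac{117}{1466} \approx -0.079809$)
$\frac{K{\left(W \right)}}{3167} + \frac{219}{o} = - \frac{63}{3167} + \frac{219}{- \frac{117}{1466}} = \left(-63\right) \frac{1}{3167} + 219 \left(- \frac{1466}{117}\right) = - \frac{63}{3167} - \frac{107018}{39} = - \frac{338928463}{123513}$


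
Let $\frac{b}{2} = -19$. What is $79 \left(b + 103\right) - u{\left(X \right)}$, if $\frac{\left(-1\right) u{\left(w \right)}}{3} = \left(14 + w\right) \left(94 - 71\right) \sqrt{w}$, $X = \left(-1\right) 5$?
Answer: $5135 + 621 i \sqrt{5} \approx 5135.0 + 1388.6 i$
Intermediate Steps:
$b = -38$ ($b = 2 \left(-19\right) = -38$)
$X = -5$
$u{\left(w \right)} = - 3 \sqrt{w} \left(322 + 23 w\right)$ ($u{\left(w \right)} = - 3 \left(14 + w\right) \left(94 - 71\right) \sqrt{w} = - 3 \left(14 + w\right) 23 \sqrt{w} = - 3 \left(322 + 23 w\right) \sqrt{w} = - 3 \sqrt{w} \left(322 + 23 w\right)$)
$79 \left(b + 103\right) - u{\left(X \right)} = 79 \left(-38 + 103\right) - 69 \sqrt{-5} \left(-14 - -5\right) = 79 \cdot 65 - 69 i \sqrt{5} \left(-14 + 5\right) = 5135 - 69 i \sqrt{5} \left(-9\right) = 5135 - - 621 i \sqrt{5} = 5135 + 621 i \sqrt{5}$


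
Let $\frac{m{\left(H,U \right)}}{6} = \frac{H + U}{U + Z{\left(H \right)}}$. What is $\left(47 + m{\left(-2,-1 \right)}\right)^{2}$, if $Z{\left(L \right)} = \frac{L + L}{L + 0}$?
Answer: $841$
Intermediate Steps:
$Z{\left(L \right)} = 2$ ($Z{\left(L \right)} = \frac{2 L}{L} = 2$)
$m{\left(H,U \right)} = \frac{6 \left(H + U\right)}{2 + U}$ ($m{\left(H,U \right)} = 6 \frac{H + U}{U + 2} = 6 \frac{H + U}{2 + U} = \frac{6 \left(H + U\right)}{2 + U}$)
$\left(47 + m{\left(-2,-1 \right)}\right)^{2} = \left(47 + \frac{6 \left(-2 - 1\right)}{2 - 1}\right)^{2} = \left(47 + 6 \cdot 1^{-1} \left(-3\right)\right)^{2} = \left(47 + 6 \cdot 1 \left(-3\right)\right)^{2} = \left(47 - 18\right)^{2} = 29^{2} = 841$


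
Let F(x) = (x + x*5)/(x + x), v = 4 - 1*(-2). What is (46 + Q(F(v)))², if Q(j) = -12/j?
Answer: 1764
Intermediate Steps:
v = 6 (v = 4 + 2 = 6)
F(x) = 3 (F(x) = (x + 5*x)/((2*x)) = (6*x)*(1/(2*x)) = 3)
(46 + Q(F(v)))² = (46 - 12/3)² = (46 - 12*⅓)² = (46 - 4)² = 42² = 1764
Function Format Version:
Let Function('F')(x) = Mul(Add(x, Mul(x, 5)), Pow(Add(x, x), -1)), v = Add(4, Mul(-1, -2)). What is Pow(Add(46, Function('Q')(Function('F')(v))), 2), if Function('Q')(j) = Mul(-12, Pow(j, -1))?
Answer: 1764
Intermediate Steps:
v = 6 (v = Add(4, 2) = 6)
Function('F')(x) = 3 (Function('F')(x) = Mul(Add(x, Mul(5, x)), Pow(Mul(2, x), -1)) = Mul(Mul(6, x), Mul(Rational(1, 2), Pow(x, -1))) = 3)
Pow(Add(46, Function('Q')(Function('F')(v))), 2) = Pow(Add(46, Mul(-12, Pow(3, -1))), 2) = Pow(Add(46, Mul(-12, Rational(1, 3))), 2) = Pow(Add(46, -4), 2) = Pow(42, 2) = 1764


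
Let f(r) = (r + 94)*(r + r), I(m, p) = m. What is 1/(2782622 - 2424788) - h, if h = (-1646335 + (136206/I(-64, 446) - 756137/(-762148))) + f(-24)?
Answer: 1801956133632812707/1090889869728 ≈ 1.6518e+6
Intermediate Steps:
f(r) = 2*r*(94 + r) (f(r) = (94 + r)*(2*r) = 2*r*(94 + r))
h = -10071464051095/6097184 (h = (-1646335 + (136206/(-64) - 756137/(-762148))) + 2*(-24)*(94 - 24) = (-1646335 + (136206*(-1/64) - 756137*(-1/762148))) + 2*(-24)*70 = (-1646335 + (-68103/32 + 756137/762148)) - 3360 = (-1646335 - 12970092215/6097184) - 3360 = -10050977512855/6097184 - 3360 = -10071464051095/6097184 ≈ -1.6518e+6)
1/(2782622 - 2424788) - h = 1/(2782622 - 2424788) - 1*(-10071464051095/6097184) = 1/357834 + 10071464051095/6097184 = 1801956133632812707/1090889869728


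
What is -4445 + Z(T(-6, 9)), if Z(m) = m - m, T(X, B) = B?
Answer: -4445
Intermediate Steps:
Z(m) = 0
-4445 + Z(T(-6, 9)) = -4445 + 0 = -4445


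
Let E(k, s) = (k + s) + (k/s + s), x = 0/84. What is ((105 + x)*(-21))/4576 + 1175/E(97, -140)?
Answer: -809457985/117680992 ≈ -6.8784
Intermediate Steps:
x = 0 (x = 0*(1/84) = 0)
E(k, s) = k + 2*s + k/s (E(k, s) = (k + s) + (s + k/s) = k + 2*s + k/s)
((105 + x)*(-21))/4576 + 1175/E(97, -140) = ((105 + 0)*(-21))/4576 + 1175/(97 + 2*(-140) + 97/(-140)) = (105*(-21))*(1/4576) + 1175/(97 - 280 + 97*(-1/140)) = -2205*1/4576 + 1175/(97 - 280 - 97/140) = -2205/4576 + 1175/(-25717/140) = -2205/4576 + 1175*(-140/25717) = -2205/4576 - 164500/25717 = -809457985/117680992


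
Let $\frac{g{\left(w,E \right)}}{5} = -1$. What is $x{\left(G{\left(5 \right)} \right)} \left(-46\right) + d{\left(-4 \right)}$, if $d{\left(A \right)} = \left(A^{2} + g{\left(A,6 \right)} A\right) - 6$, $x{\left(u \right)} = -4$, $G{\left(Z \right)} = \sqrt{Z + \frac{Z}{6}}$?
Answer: $214$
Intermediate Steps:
$G{\left(Z \right)} = \frac{\sqrt{42} \sqrt{Z}}{6}$ ($G{\left(Z \right)} = \sqrt{Z + Z \frac{1}{6}} = \sqrt{Z + \frac{Z}{6}} = \sqrt{\frac{7 Z}{6}} = \frac{\sqrt{42} \sqrt{Z}}{6}$)
$g{\left(w,E \right)} = -5$ ($g{\left(w,E \right)} = 5 \left(-1\right) = -5$)
$d{\left(A \right)} = -6 + A^{2} - 5 A$ ($d{\left(A \right)} = \left(A^{2} - 5 A\right) - 6 = -6 + A^{2} - 5 A$)
$x{\left(G{\left(5 \right)} \right)} \left(-46\right) + d{\left(-4 \right)} = \left(-4\right) \left(-46\right) - \left(-14 - 16\right) = 184 + \left(-6 + 16 + 20\right) = 184 + 30 = 214$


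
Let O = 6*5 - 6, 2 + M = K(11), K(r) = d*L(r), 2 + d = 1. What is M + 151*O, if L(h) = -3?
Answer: 3625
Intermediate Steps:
d = -1 (d = -2 + 1 = -1)
K(r) = 3 (K(r) = -1*(-3) = 3)
M = 1 (M = -2 + 3 = 1)
O = 24 (O = 30 - 6 = 24)
M + 151*O = 1 + 151*24 = 1 + 3624 = 3625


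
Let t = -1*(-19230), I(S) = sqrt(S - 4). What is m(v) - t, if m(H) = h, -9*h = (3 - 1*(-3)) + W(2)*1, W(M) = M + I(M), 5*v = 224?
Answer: -173078/9 - I*sqrt(2)/9 ≈ -19231.0 - 0.15713*I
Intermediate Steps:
v = 224/5 (v = (1/5)*224 = 224/5 ≈ 44.800)
I(S) = sqrt(-4 + S)
W(M) = M + sqrt(-4 + M)
t = 19230
h = -8/9 - I*sqrt(2)/9 (h = -((3 - 1*(-3)) + (2 + sqrt(-4 + 2))*1)/9 = -((3 + 3) + (2 + sqrt(-2))*1)/9 = -(6 + (2 + I*sqrt(2))*1)/9 = -(6 + (2 + I*sqrt(2)))/9 = -(8 + I*sqrt(2))/9 = -8/9 - I*sqrt(2)/9 ≈ -0.88889 - 0.15713*I)
m(H) = -8/9 - I*sqrt(2)/9
m(v) - t = (-8/9 - I*sqrt(2)/9) - 1*19230 = (-8/9 - I*sqrt(2)/9) - 19230 = -173078/9 - I*sqrt(2)/9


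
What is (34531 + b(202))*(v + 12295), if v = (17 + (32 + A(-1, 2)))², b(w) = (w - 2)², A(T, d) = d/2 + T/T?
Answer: 1110213776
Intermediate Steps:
A(T, d) = 1 + d/2 (A(T, d) = d*(½) + 1 = d/2 + 1 = 1 + d/2)
b(w) = (-2 + w)²
v = 2601 (v = (17 + (32 + (1 + (½)*2)))² = (17 + (32 + (1 + 1)))² = (17 + (32 + 2))² = (17 + 34)² = 51² = 2601)
(34531 + b(202))*(v + 12295) = (34531 + (-2 + 202)²)*(2601 + 12295) = (34531 + 200²)*14896 = (34531 + 40000)*14896 = 74531*14896 = 1110213776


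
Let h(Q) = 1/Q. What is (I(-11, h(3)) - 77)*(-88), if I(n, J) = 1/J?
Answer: 6512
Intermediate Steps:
(I(-11, h(3)) - 77)*(-88) = (1/(1/3) - 77)*(-88) = (1/(⅓) - 77)*(-88) = (3 - 77)*(-88) = -74*(-88) = 6512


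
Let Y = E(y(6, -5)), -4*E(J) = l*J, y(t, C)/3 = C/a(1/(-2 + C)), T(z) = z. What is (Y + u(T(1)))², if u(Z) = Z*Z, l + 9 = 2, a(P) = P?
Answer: 546121/16 ≈ 34133.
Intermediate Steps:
y(t, C) = 3*C*(-2 + C) (y(t, C) = 3*(C/(1/(-2 + C))) = 3*(C*(-2 + C)) = 3*C*(-2 + C))
l = -7 (l = -9 + 2 = -7)
E(J) = 7*J/4 (E(J) = -(-7)*J/4 = 7*J/4)
u(Z) = Z²
Y = 735/4 (Y = 7*(3*(-5)*(-2 - 5))/4 = 7*(3*(-5)*(-7))/4 = (7/4)*105 = 735/4 ≈ 183.75)
(Y + u(T(1)))² = (735/4 + 1²)² = (735/4 + 1)² = (739/4)² = 546121/16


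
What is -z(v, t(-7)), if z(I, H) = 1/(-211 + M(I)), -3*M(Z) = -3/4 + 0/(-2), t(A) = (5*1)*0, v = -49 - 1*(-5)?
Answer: 4/843 ≈ 0.0047450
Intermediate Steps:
v = -44 (v = -49 + 5 = -44)
t(A) = 0 (t(A) = 5*0 = 0)
M(Z) = ¼ (M(Z) = -(-3/4 + 0/(-2))/3 = -(-3*¼ + 0*(-½))/3 = -(-¾ + 0)/3 = -⅓*(-¾) = ¼)
z(I, H) = -4/843 (z(I, H) = 1/(-211 + ¼) = 1/(-843/4) = -4/843)
-z(v, t(-7)) = -1*(-4/843) = 4/843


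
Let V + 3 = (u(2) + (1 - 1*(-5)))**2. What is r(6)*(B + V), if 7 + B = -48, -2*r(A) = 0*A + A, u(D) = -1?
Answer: 99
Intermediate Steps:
r(A) = -A/2 (r(A) = -(0*A + A)/2 = -(0 + A)/2 = -A/2)
B = -55 (B = -7 - 48 = -55)
V = 22 (V = -3 + (-1 + (1 - 1*(-5)))**2 = -3 + (-1 + (1 + 5))**2 = -3 + (-1 + 6)**2 = -3 + 5**2 = -3 + 25 = 22)
r(6)*(B + V) = (-1/2*6)*(-55 + 22) = -3*(-33) = 99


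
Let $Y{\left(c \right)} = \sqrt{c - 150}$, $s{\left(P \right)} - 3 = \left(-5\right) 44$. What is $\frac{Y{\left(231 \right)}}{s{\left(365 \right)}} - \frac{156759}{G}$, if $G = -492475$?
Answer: $\frac{29584428}{106867075} \approx 0.27683$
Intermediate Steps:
$s{\left(P \right)} = -217$ ($s{\left(P \right)} = 3 - 220 = -217$)
$Y{\left(c \right)} = \sqrt{-150 + c}$
$\frac{Y{\left(231 \right)}}{s{\left(365 \right)}} - \frac{156759}{G} = \frac{\sqrt{-150 + 231}}{-217} - \frac{156759}{-492475} = \sqrt{81} \left(- \frac{1}{217}\right) - - \frac{156759}{492475} = 9 \left(- \frac{1}{217}\right) + \frac{156759}{492475} = - \frac{9}{217} + \frac{156759}{492475} = \frac{29584428}{106867075}$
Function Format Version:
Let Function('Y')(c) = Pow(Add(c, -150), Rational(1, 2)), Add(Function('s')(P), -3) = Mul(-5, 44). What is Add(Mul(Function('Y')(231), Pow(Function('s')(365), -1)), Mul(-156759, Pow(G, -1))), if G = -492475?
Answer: Rational(29584428, 106867075) ≈ 0.27683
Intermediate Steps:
Function('s')(P) = -217 (Function('s')(P) = Add(3, Mul(-5, 44)) = Add(3, -220) = -217)
Function('Y')(c) = Pow(Add(-150, c), Rational(1, 2))
Add(Mul(Function('Y')(231), Pow(Function('s')(365), -1)), Mul(-156759, Pow(G, -1))) = Add(Mul(Pow(Add(-150, 231), Rational(1, 2)), Pow(-217, -1)), Mul(-156759, Pow(-492475, -1))) = Add(Mul(Pow(81, Rational(1, 2)), Rational(-1, 217)), Mul(-156759, Rational(-1, 492475))) = Add(Mul(9, Rational(-1, 217)), Rational(156759, 492475)) = Add(Rational(-9, 217), Rational(156759, 492475)) = Rational(29584428, 106867075)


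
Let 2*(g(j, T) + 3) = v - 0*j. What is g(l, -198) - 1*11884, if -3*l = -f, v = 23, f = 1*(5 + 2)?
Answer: -23751/2 ≈ -11876.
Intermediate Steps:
f = 7 (f = 1*7 = 7)
l = 7/3 (l = -(-1)*7/3 = -⅓*(-7) = 7/3 ≈ 2.3333)
g(j, T) = 17/2 (g(j, T) = -3 + (23 - 0*j)/2 = -3 + (23 - 1*0)/2 = -3 + (23 + 0)/2 = -3 + (½)*23 = -3 + 23/2 = 17/2)
g(l, -198) - 1*11884 = 17/2 - 1*11884 = 17/2 - 11884 = -23751/2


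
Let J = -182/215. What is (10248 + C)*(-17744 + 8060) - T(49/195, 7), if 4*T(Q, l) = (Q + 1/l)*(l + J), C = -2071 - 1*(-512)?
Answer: -2351832531147/27950 ≈ -8.4144e+7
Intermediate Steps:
J = -182/215 (J = -182*1/215 = -182/215 ≈ -0.84651)
C = -1559 (C = -2071 + 512 = -1559)
T(Q, l) = (-182/215 + l)*(Q + 1/l)/4 (T(Q, l) = ((Q + 1/l)*(l - 182/215))/4 = ((Q + 1/l)*(-182/215 + l))/4 = ((-182/215 + l)*(Q + 1/l))/4 = (-182/215 + l)*(Q + 1/l)/4)
(10248 + C)*(-17744 + 8060) - T(49/195, 7) = (10248 - 1559)*(-17744 + 8060) - (-182 + 7*(215 - 8918/195 + 215*(49/195)*7))/(860*7) = 8689*(-9684) - (-182 + 7*(215 - 8918/195 + 215*(49*(1/195))*7))/(860*7) = -84144276 - (-182 + 7*(215 - 182*49/195 + 215*(49/195)*7))/(860*7) = -84144276 - (-182 + 7*(215 - 686/15 + 14749/39))/(860*7) = -84144276 - (-182 + 7*(35584/65))/(860*7) = -84144276 - (-182 + 249088/65)/(860*7) = -84144276 - 237258/(860*7*65) = -84144276 - 1*16947/27950 = -84144276 - 16947/27950 = -2351832531147/27950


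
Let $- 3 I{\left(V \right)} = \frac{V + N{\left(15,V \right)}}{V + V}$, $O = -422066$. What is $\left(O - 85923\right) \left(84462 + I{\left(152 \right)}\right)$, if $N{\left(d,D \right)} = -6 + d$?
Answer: $- \frac{39129977642987}{912} \approx -4.2906 \cdot 10^{10}$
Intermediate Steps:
$I{\left(V \right)} = - \frac{9 + V}{6 V}$ ($I{\left(V \right)} = - \frac{\left(V + \left(-6 + 15\right)\right) \frac{1}{V + V}}{3} = - \frac{\left(V + 9\right) \frac{1}{2 V}}{3} = - \frac{\left(9 + V\right) \frac{1}{2 V}}{3} = - \frac{\frac{1}{2} \frac{1}{V} \left(9 + V\right)}{3} = - \frac{9 + V}{6 V}$)
$\left(O - 85923\right) \left(84462 + I{\left(152 \right)}\right) = \left(-422066 - 85923\right) \left(84462 + \frac{-9 - 152}{6 \cdot 152}\right) = - 507989 \left(84462 + \frac{1}{6} \cdot \frac{1}{152} \left(-9 - 152\right)\right) = - 507989 \left(84462 + \frac{1}{6} \cdot \frac{1}{152} \left(-161\right)\right) = - 507989 \left(84462 - \frac{161}{912}\right) = \left(-507989\right) \frac{77029183}{912} = - \frac{39129977642987}{912}$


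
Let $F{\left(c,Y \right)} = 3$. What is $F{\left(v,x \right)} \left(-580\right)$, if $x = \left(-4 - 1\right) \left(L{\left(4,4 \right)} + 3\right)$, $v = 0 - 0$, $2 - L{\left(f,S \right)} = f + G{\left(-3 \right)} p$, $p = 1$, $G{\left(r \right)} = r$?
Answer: $-1740$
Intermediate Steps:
$L{\left(f,S \right)} = 5 - f$ ($L{\left(f,S \right)} = 2 - \left(f - 3\right) = 2 - \left(-3 + f\right) = 5 - f$)
$v = 0$ ($v = 0 + 0 = 0$)
$x = -20$ ($x = \left(-4 - 1\right) \left(\left(5 - 4\right) + 3\right) = - 5 \left(\left(5 - 4\right) + 3\right) = - 5 \left(1 + 3\right) = \left(-5\right) 4 = -20$)
$F{\left(v,x \right)} \left(-580\right) = 3 \left(-580\right) = -1740$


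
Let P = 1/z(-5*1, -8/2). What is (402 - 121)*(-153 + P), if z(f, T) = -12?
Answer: -516197/12 ≈ -43016.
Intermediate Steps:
P = -1/12 (P = 1/(-12) = -1/12 ≈ -0.083333)
(402 - 121)*(-153 + P) = (402 - 121)*(-153 - 1/12) = 281*(-1837/12) = -516197/12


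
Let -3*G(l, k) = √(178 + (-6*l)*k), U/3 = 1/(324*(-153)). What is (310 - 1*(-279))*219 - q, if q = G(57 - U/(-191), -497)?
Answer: 128991 + √581228154599714/175338 ≈ 1.2913e+5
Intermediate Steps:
U = -1/16524 (U = 3*(1/(324*(-153))) = 3*((1/324)*(-1/153)) = 3*(-1/49572) = -1/16524 ≈ -6.0518e-5)
G(l, k) = -√(178 - 6*k*l)/3 (G(l, k) = -√(178 + (-6*l)*k)/3 = -√(178 - 6*k*l)/3)
q = -√581228154599714/175338 (q = -√(178 - 6*(-497)*(57 - (-1)/(16524*(-191))))/3 = -√(178 - 6*(-497)*(57 - (-1)*(-1)/(16524*191)))/3 = -√(178 - 6*(-497)*(57 - 1*1/3156084))/3 = -√(178 - 6*(-497)*(57 - 1/3156084))/3 = -√(178 - 6*(-497)*179896787/3156084)/3 = -√(178 + 89408703139/526014)/3 = -√581228154599714/175338 ≈ -137.50)
(310 - 1*(-279))*219 - q = (310 - 1*(-279))*219 - (-1)*√581228154599714/175338 = (310 + 279)*219 + √581228154599714/175338 = 589*219 + √581228154599714/175338 = 128991 + √581228154599714/175338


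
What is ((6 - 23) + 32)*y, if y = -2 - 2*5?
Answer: -180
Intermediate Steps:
y = -12 (y = -2 - 10 = -12)
((6 - 23) + 32)*y = ((6 - 23) + 32)*(-12) = (-17 + 32)*(-12) = 15*(-12) = -180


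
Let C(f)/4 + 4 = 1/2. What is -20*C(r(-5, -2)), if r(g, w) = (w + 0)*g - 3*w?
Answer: 280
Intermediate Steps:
r(g, w) = -3*w + g*w (r(g, w) = w*g - 3*w = g*w - 3*w = -3*w + g*w)
C(f) = -14 (C(f) = -16 + 4/2 = -16 + 4*(½) = -16 + 2 = -14)
-20*C(r(-5, -2)) = -20*(-14) = 280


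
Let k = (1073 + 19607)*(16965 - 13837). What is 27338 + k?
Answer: 64714378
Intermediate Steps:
k = 64687040 (k = 20680*3128 = 64687040)
27338 + k = 27338 + 64687040 = 64714378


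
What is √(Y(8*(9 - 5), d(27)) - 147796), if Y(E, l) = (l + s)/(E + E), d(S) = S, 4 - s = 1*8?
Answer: I*√9458921/8 ≈ 384.44*I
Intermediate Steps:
s = -4 (s = 4 - 8 = -4)
Y(E, l) = (-4 + l)/(2*E) (Y(E, l) = (l - 4)/(E + E) = (-4 + l)/((2*E)) = (-4 + l)*(1/(2*E)) = (-4 + l)/(2*E))
√(Y(8*(9 - 5), d(27)) - 147796) = √((-4 + 27)/(2*((8*(9 - 5)))) - 147796) = √((½)*23/(8*4) - 147796) = √((½)*23/32 - 147796) = √((½)*(1/32)*23 - 147796) = √(23/64 - 147796) = √(-9458921/64) = I*√9458921/8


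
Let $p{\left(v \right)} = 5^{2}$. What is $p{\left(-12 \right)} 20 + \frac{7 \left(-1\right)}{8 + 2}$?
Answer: $\frac{4993}{10} \approx 499.3$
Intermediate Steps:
$p{\left(v \right)} = 25$
$p{\left(-12 \right)} 20 + \frac{7 \left(-1\right)}{8 + 2} = 25 \cdot 20 + \frac{7 \left(-1\right)}{8 + 2} = 500 - \frac{7}{10} = \frac{4993}{10}$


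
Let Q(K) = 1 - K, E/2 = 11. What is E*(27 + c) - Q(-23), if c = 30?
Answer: 1230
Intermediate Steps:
E = 22 (E = 2*11 = 22)
E*(27 + c) - Q(-23) = 22*(27 + 30) - (1 - 1*(-23)) = 22*57 - (1 + 23) = 1254 - 1*24 = 1254 - 24 = 1230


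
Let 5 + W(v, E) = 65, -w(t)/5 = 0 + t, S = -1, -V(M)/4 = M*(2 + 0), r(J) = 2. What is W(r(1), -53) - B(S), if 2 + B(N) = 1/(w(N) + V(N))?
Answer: 805/13 ≈ 61.923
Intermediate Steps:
V(M) = -8*M (V(M) = -4*M*(2 + 0) = -4*M*2 = -8*M)
w(t) = -5*t (w(t) = -5*(0 + t) = -5*t)
W(v, E) = 60 (W(v, E) = -5 + 65 = 60)
B(N) = -2 - 1/(13*N) (B(N) = -2 + 1/(-5*N - 8*N) = -2 + 1/(-13*N) = -2 - 1/(13*N))
W(r(1), -53) - B(S) = 60 - (-2 - 1/13/(-1)) = 60 - (-2 - 1/13*(-1)) = 60 - (-2 + 1/13) = 60 - 1*(-25/13) = 60 + 25/13 = 805/13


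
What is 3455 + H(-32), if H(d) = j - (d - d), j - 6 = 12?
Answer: 3473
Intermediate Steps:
j = 18 (j = 6 + 12 = 18)
H(d) = 18 (H(d) = 18 - (d - d) = 18 - 1*0 = 18 + 0 = 18)
3455 + H(-32) = 3455 + 18 = 3473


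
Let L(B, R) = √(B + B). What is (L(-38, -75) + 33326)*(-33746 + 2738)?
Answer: -1033372608 - 62016*I*√19 ≈ -1.0334e+9 - 2.7032e+5*I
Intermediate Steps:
L(B, R) = √2*√B (L(B, R) = √(2*B) = √2*√B)
(L(-38, -75) + 33326)*(-33746 + 2738) = (√2*√(-38) + 33326)*(-33746 + 2738) = (√2*(I*√38) + 33326)*(-31008) = (2*I*√19 + 33326)*(-31008) = (33326 + 2*I*√19)*(-31008) = -1033372608 - 62016*I*√19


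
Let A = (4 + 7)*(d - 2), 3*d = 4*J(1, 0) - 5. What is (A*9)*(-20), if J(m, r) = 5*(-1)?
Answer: 20460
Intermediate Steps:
J(m, r) = -5
d = -25/3 (d = (4*(-5) - 5)/3 = (-20 - 5)/3 = (⅓)*(-25) = -25/3 ≈ -8.3333)
A = -341/3 (A = (4 + 7)*(-25/3 - 2) = 11*(-31/3) = -341/3 ≈ -113.67)
(A*9)*(-20) = -341/3*9*(-20) = -1023*(-20) = 20460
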